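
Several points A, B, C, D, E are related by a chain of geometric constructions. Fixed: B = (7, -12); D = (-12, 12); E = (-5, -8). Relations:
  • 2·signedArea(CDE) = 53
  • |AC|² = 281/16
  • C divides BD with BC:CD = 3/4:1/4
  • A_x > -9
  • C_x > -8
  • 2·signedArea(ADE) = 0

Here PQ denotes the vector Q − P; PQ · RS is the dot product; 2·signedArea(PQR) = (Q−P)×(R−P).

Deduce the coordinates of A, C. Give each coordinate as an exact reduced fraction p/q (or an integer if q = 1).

A = (-17/2, 2)
C = (-29/4, 6)

1. C_x = -29/4  [C divides BD with BC:CD = 3/4:1/4]
2. C_y = 6  [C divides BD with BC:CD = 3/4:1/4]
   → C = (-29/4, 6)
3. A_x = -17/2  [line 20·x + 7·y + 156 = 0 ∩ |AC|² = 281/16]
4. A_y = 2  [line 20·x + 7·y + 156 = 0 ∩ |AC|² = 281/16]
   → A = (-17/2, 2)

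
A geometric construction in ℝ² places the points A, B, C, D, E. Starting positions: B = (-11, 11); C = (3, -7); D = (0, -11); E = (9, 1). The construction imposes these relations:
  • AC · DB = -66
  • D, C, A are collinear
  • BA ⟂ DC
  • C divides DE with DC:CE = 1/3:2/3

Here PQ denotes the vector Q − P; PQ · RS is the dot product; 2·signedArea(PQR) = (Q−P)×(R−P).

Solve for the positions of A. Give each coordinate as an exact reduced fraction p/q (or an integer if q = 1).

A = (33/5, -11/5)

1. A_x = 33/5  [D, C, A are collinear ∩ BA ⟂ DC]
2. A_y = -11/5  [D, C, A are collinear ∩ BA ⟂ DC]
   → A = (33/5, -11/5)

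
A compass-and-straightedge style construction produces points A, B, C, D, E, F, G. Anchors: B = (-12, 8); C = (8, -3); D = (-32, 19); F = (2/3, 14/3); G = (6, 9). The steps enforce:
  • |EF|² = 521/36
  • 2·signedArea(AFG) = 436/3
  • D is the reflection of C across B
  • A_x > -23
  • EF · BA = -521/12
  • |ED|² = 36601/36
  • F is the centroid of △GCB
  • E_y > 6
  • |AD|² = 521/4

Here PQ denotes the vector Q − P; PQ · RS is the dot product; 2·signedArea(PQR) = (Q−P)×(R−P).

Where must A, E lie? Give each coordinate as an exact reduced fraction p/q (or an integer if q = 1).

1. A_x = -22  [line -13/3·x + 16/3·y + -502/3 = 0 ∩ |AD|² = 521/4]
2. A_y = 27/2  [line -13/3·x + 16/3·y + -502/3 = 0 ∩ |AD|² = 521/4]
   → A = (-22, 27/2)
3. E_x = -8/3  [line 10·x + -11/2·y + 749/12 = 0 ∩ |EF|² = 521/36]
4. E_y = 13/2  [line 10·x + -11/2·y + 749/12 = 0 ∩ |EF|² = 521/36]
   → E = (-8/3, 13/2)

A = (-22, 27/2)
E = (-8/3, 13/2)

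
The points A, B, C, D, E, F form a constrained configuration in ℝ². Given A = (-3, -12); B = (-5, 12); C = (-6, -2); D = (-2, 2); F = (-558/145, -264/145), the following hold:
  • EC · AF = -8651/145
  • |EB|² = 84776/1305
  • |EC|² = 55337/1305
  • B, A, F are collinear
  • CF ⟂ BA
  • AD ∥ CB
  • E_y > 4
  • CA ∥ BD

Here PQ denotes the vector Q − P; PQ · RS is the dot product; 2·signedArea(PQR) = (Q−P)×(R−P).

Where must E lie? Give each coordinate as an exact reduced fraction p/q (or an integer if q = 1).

1. E_x = -1573/435  [line 123/145·x + -1476/145·y + 6437/145 = 0 ∩ |EC|² = 55337/1305]
2. E_y = 1766/435  [line 123/145·x + -1476/145·y + 6437/145 = 0 ∩ |EC|² = 55337/1305]
   → E = (-1573/435, 1766/435)

E = (-1573/435, 1766/435)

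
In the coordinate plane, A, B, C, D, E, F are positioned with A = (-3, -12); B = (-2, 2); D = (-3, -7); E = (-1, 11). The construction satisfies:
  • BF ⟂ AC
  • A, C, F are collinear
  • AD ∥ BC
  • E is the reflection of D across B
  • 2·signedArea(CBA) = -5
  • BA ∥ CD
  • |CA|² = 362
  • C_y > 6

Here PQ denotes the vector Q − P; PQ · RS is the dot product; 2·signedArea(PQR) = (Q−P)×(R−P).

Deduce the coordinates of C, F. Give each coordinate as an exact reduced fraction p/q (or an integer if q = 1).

C = (-2, 7)
F = (-819/362, 729/362)

1. C_x = -2  [BA ∥ CD ∩ AD ∥ BC]
2. C_y = 7  [BA ∥ CD ∩ AD ∥ BC]
   → C = (-2, 7)
3. F_x = -819/362  [A, C, F are collinear ∩ BF ⟂ AC]
4. F_y = 729/362  [A, C, F are collinear ∩ BF ⟂ AC]
   → F = (-819/362, 729/362)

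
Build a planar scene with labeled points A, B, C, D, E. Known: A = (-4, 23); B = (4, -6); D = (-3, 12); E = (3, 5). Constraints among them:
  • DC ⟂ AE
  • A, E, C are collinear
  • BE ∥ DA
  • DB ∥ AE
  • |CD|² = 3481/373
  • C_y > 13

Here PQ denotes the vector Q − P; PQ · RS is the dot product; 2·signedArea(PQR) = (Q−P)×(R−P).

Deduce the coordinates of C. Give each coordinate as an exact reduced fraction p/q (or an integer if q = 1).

1. C_x = -57/373  [A, E, C are collinear ∩ DC ⟂ AE]
2. C_y = 4889/373  [A, E, C are collinear ∩ DC ⟂ AE]
   → C = (-57/373, 4889/373)

C = (-57/373, 4889/373)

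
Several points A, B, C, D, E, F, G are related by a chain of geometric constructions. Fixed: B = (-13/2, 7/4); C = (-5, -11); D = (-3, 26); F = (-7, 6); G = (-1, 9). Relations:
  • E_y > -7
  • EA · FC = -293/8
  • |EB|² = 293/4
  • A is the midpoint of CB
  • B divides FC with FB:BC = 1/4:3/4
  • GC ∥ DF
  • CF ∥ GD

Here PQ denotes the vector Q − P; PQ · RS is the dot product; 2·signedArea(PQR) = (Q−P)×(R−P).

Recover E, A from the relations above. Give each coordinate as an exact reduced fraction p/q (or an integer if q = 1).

1. A_x = -23/4  [A is the midpoint of CB]
2. A_y = -37/8  [A is the midpoint of CB]
   → A = (-23/4, -37/8)
3. E_x = -11/2  [line -2·x + 17·y + 415/4 = 0 ∩ |EB|² = 293/4]
4. E_y = -27/4  [line -2·x + 17·y + 415/4 = 0 ∩ |EB|² = 293/4]
   → E = (-11/2, -27/4)

A = (-23/4, -37/8)
E = (-11/2, -27/4)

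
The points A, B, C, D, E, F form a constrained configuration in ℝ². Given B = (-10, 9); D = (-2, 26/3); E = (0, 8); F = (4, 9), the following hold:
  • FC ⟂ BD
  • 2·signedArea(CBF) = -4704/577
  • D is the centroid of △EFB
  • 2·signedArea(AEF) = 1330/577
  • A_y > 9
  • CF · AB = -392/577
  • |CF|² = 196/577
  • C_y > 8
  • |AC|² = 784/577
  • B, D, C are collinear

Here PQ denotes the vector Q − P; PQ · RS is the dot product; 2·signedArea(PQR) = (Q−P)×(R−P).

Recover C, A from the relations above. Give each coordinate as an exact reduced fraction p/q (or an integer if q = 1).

A = (2322/577, 5529/577)
C = (2294/577, 4857/577)

1. C_x = 2294/577  [B, D, C are collinear ∩ FC ⟂ BD]
2. C_y = 4857/577  [B, D, C are collinear ∩ FC ⟂ BD]
   → C = (2294/577, 4857/577)
3. A_x = 2322/577  [2·signedArea(AEF) = 1330/577 ∩ CF · AB = -392/577]
4. A_y = 5529/577  [2·signedArea(AEF) = 1330/577 ∩ CF · AB = -392/577]
   → A = (2322/577, 5529/577)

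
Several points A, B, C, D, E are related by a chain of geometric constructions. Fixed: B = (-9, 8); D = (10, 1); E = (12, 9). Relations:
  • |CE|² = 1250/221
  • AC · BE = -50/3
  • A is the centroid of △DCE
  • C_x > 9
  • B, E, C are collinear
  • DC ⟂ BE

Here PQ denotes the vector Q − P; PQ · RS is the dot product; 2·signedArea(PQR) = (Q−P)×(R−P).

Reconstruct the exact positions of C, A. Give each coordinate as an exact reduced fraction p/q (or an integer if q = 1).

A = (6989/663, 4174/663)
C = (2127/221, 1964/221)

1. C_x = 2127/221  [B, E, C are collinear ∩ DC ⟂ BE]
2. C_y = 1964/221  [B, E, C are collinear ∩ DC ⟂ BE]
   → C = (2127/221, 1964/221)
3. A_x = 6989/663  [A is the centroid of △DCE]
4. A_y = 4174/663  [A is the centroid of △DCE]
   → A = (6989/663, 4174/663)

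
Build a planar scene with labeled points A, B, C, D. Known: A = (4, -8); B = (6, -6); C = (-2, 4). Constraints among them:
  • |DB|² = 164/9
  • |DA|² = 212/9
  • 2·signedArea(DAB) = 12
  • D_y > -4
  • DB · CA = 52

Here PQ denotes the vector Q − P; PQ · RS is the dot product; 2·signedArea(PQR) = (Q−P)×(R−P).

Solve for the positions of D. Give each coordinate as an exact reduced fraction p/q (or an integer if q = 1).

D = (8/3, -10/3)

1. D_x = 8/3  [2·signedArea(DAB) = 12 ∩ DB · CA = 52]
2. D_y = -10/3  [2·signedArea(DAB) = 12 ∩ DB · CA = 52]
   → D = (8/3, -10/3)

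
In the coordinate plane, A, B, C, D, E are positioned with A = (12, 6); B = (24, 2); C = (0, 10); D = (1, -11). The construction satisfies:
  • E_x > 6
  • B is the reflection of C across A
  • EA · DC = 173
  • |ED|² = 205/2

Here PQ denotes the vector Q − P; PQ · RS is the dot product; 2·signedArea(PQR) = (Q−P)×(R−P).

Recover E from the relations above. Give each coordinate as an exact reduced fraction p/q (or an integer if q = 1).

E = (13/2, -5/2)

1. E_x = 13/2  [line 1·x + -21·y + -59 = 0 ∩ |ED|² = 205/2]
2. E_y = -5/2  [line 1·x + -21·y + -59 = 0 ∩ |ED|² = 205/2]
   → E = (13/2, -5/2)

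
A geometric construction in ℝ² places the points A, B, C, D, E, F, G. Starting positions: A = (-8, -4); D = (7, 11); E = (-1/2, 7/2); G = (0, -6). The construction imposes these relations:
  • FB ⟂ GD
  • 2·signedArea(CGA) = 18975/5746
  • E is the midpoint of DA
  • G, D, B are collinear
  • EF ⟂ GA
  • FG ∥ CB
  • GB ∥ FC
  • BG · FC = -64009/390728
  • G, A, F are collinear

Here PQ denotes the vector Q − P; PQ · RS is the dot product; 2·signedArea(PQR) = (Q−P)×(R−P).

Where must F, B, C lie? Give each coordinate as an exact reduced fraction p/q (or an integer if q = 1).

1. F_x = -46/17  [G, A, F are collinear ∩ EF ⟂ GA]
2. F_y = -181/34  [G, A, F are collinear ∩ EF ⟂ GA]
   → F = (-46/17, -181/34)
3. B_x = -1771/11492  [G, D, B are collinear ∩ FB ⟂ GD]
4. B_y = -4309/676  [G, D, B are collinear ∩ FB ⟂ GD]
   → B = (-1771/11492, -4309/676)
5. C_x = -32867/11492  [FG ∥ CB ∩ GB ∥ FC]
6. C_y = -65479/11492  [FG ∥ CB ∩ GB ∥ FC]
   → C = (-32867/11492, -65479/11492)

B = (-1771/11492, -4309/676)
C = (-32867/11492, -65479/11492)
F = (-46/17, -181/34)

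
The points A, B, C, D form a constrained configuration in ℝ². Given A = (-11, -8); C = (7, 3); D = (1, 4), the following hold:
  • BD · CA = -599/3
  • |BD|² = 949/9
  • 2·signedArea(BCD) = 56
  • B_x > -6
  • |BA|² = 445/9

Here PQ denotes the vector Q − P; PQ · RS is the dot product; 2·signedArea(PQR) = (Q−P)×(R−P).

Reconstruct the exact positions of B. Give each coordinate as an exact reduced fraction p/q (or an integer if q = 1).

1. B_x = -5  [2·signedArea(BCD) = 56 ∩ BD · CA = -599/3]
2. B_y = -13/3  [2·signedArea(BCD) = 56 ∩ BD · CA = -599/3]
   → B = (-5, -13/3)

B = (-5, -13/3)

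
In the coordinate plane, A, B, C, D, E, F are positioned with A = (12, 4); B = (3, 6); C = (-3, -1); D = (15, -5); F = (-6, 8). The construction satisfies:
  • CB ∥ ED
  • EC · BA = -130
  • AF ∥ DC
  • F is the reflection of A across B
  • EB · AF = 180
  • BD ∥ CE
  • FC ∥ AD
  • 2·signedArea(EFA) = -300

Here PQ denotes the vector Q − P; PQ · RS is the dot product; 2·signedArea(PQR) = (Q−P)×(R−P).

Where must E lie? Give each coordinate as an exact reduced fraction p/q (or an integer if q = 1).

1. E_x = 9  [CB ∥ ED ∩ BD ∥ CE]
2. E_y = -12  [CB ∥ ED ∩ BD ∥ CE]
   → E = (9, -12)

E = (9, -12)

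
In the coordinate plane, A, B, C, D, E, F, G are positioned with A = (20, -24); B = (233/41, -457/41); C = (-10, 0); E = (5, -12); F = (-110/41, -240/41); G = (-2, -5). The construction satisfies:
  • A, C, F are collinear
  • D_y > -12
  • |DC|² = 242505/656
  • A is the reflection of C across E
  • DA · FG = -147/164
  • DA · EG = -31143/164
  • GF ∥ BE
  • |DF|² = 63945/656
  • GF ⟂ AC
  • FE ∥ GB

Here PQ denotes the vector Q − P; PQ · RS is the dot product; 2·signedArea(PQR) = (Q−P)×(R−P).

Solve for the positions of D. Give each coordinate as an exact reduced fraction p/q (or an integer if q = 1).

1. D_x = 226/41  [DA · EG = -31143/164 ∩ DA · FG = -147/164]
2. D_y = -1863/164  [DA · EG = -31143/164 ∩ DA · FG = -147/164]
   → D = (226/41, -1863/164)

D = (226/41, -1863/164)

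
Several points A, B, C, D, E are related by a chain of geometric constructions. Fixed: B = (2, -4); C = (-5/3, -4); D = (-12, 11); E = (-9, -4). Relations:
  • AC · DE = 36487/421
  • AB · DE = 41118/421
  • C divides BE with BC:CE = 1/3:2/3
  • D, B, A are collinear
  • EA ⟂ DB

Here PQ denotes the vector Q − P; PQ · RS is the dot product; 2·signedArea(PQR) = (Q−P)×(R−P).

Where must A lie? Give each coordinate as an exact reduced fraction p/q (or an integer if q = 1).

A = (-1314/421, 626/421)

1. A_x = -1314/421  [D, B, A are collinear ∩ EA ⟂ DB]
2. A_y = 626/421  [D, B, A are collinear ∩ EA ⟂ DB]
   → A = (-1314/421, 626/421)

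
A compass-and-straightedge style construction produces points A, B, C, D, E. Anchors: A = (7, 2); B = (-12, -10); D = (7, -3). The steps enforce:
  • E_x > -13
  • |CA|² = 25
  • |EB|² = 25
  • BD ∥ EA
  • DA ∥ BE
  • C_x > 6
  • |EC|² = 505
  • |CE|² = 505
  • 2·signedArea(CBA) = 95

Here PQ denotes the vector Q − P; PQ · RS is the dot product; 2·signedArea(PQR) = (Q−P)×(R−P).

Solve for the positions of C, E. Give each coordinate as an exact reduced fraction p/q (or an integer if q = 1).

C = (7, 7)
E = (-12, -5)

1. C_x = 7  [line -12·x + 19·y + -49 = 0 ∩ |CA|² = 25]
2. C_y = 7  [line -12·x + 19·y + -49 = 0 ∩ |CA|² = 25]
   → C = (7, 7)
3. E_x = -12  [BD ∥ EA ∩ DA ∥ BE]
4. E_y = -5  [BD ∥ EA ∩ DA ∥ BE]
   → E = (-12, -5)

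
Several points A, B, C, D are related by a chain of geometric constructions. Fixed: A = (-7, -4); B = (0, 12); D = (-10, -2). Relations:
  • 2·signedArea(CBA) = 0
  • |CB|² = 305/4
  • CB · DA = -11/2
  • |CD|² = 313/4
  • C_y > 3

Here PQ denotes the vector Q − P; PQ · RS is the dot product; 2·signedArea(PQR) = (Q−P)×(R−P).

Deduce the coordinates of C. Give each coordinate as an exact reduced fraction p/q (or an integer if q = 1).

1. C_x = -7/2  [2·signedArea(CBA) = 0 ∩ CB · DA = -11/2]
2. C_y = 4  [2·signedArea(CBA) = 0 ∩ CB · DA = -11/2]
   → C = (-7/2, 4)

C = (-7/2, 4)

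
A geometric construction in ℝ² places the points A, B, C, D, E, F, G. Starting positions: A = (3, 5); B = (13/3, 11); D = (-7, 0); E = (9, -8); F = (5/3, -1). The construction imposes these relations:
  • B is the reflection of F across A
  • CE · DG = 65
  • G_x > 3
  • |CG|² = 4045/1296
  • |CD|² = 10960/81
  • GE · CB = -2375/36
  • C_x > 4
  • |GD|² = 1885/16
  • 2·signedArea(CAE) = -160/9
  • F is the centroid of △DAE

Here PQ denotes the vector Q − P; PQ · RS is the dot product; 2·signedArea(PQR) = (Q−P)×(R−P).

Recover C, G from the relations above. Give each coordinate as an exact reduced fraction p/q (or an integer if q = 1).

C = (41/9, -4/3)
G = (7/2, -11/4)

1. C_x = 41/9  [line 13·x + 6·y + -461/9 = 0 ∩ |CD|² = 10960/81]
2. C_y = -4/3  [line 13·x + 6·y + -461/9 = 0 ∩ |CD|² = 10960/81]
   → C = (41/9, -4/3)
3. G_x = 7/2  [GE · CB = -2375/36 ∩ CE · DG = 65]
4. G_y = -11/4  [GE · CB = -2375/36 ∩ CE · DG = 65]
   → G = (7/2, -11/4)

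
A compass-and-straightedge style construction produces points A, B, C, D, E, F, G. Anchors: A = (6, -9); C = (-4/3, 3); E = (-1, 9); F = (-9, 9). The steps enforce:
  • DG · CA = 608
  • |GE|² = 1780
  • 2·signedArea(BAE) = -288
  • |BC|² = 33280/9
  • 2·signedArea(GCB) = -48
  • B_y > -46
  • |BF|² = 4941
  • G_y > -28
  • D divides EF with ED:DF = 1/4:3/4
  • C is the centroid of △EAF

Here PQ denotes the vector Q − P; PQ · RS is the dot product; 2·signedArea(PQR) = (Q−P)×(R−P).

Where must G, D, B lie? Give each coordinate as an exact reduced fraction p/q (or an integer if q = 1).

1. D_x = -3  [D divides EF with ED:DF = 1/4:3/4]
2. D_y = 9  [D divides EF with ED:DF = 1/4:3/4]
   → D = (-3, 9)
3. G_x = 21  [line 22/3·x + -12·y + -478 = 0 ∩ |GE|² = 1780]
4. G_y = -27  [line 22/3·x + -12·y + -478 = 0 ∩ |GE|² = 1780]
   → G = (21, -27)
5. B_x = 36  [2·signedArea(GCB) = -48 ∩ 2·signedArea(BAE) = -288]
6. B_y = -45  [2·signedArea(GCB) = -48 ∩ 2·signedArea(BAE) = -288]
   → B = (36, -45)

B = (36, -45)
D = (-3, 9)
G = (21, -27)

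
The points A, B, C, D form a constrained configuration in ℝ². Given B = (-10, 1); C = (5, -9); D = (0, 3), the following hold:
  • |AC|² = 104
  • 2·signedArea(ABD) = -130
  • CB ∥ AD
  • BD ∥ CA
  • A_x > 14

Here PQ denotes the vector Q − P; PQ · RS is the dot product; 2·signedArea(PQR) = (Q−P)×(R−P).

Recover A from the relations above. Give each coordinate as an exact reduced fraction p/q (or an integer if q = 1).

1. A_x = 15  [CB ∥ AD ∩ BD ∥ CA]
2. A_y = -7  [CB ∥ AD ∩ BD ∥ CA]
   → A = (15, -7)

A = (15, -7)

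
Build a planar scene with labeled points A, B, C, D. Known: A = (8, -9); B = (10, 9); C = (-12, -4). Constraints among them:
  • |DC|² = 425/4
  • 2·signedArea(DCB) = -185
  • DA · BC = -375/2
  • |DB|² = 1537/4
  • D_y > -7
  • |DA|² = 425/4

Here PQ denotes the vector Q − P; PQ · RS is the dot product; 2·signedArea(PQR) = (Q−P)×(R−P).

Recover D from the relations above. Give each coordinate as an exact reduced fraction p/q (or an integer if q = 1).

D = (-2, -13/2)

1. D_x = -2  [DA · BC = -375/2 ∩ 2·signedArea(DCB) = -185]
2. D_y = -13/2  [DA · BC = -375/2 ∩ 2·signedArea(DCB) = -185]
   → D = (-2, -13/2)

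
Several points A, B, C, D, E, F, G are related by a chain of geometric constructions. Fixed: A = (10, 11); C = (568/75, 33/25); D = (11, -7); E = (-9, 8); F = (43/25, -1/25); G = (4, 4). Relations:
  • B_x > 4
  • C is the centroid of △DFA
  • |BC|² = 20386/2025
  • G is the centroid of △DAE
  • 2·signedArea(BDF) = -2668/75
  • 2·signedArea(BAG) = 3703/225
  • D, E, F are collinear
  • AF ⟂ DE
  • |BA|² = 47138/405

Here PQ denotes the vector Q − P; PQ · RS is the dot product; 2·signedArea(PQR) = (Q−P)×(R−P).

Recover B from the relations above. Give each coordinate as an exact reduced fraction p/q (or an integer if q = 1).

1. B_x = 997/225  [2·signedArea(BDF) = -2668/75 ∩ 2·signedArea(BAG) = 3703/225]
2. B_y = 44/25  [2·signedArea(BDF) = -2668/75 ∩ 2·signedArea(BAG) = 3703/225]
   → B = (997/225, 44/25)

B = (997/225, 44/25)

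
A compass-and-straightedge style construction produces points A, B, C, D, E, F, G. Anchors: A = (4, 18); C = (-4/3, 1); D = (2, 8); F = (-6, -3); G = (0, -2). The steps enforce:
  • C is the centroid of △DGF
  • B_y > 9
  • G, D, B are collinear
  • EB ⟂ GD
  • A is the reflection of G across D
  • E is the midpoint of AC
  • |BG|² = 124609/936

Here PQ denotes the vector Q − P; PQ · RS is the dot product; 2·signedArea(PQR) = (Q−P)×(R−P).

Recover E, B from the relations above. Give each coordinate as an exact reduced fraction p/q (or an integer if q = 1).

1. E_x = 4/3  [E is the midpoint of AC]
2. E_y = 19/2  [E is the midpoint of AC]
   → E = (4/3, 19/2)
3. B_x = 353/156  [G, D, B are collinear ∩ EB ⟂ GD]
4. B_y = 1453/156  [G, D, B are collinear ∩ EB ⟂ GD]
   → B = (353/156, 1453/156)

B = (353/156, 1453/156)
E = (4/3, 19/2)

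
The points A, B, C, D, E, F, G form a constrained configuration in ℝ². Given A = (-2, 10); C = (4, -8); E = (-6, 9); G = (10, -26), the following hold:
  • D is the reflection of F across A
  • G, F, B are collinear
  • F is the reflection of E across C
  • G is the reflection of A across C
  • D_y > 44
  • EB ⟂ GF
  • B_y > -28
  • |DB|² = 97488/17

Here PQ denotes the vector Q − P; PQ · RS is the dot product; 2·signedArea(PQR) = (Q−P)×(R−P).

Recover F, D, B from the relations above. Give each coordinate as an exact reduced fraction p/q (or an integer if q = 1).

1. F_x = 14  [F is the reflection of E across C]
2. F_y = -25  [F is the reflection of E across C]
   → F = (14, -25)
3. D_x = -18  [D is the reflection of F across A]
4. D_y = 45  [D is the reflection of F across A]
   → D = (-18, 45)
5. B_x = 54/17  [G, F, B are collinear ∩ EB ⟂ GF]
6. B_y = -471/17  [G, F, B are collinear ∩ EB ⟂ GF]
   → B = (54/17, -471/17)

B = (54/17, -471/17)
D = (-18, 45)
F = (14, -25)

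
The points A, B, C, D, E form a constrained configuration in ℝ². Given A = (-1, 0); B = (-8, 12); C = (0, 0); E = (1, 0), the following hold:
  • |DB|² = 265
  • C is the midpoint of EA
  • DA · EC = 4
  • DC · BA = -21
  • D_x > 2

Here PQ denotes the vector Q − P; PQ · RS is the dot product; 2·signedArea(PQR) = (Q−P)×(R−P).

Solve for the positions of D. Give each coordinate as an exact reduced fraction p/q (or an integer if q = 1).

D = (3, 0)

1. D_x = 3  [DC · BA = -21 ∩ DA · EC = 4]
2. D_y = 0  [DC · BA = -21 ∩ DA · EC = 4]
   → D = (3, 0)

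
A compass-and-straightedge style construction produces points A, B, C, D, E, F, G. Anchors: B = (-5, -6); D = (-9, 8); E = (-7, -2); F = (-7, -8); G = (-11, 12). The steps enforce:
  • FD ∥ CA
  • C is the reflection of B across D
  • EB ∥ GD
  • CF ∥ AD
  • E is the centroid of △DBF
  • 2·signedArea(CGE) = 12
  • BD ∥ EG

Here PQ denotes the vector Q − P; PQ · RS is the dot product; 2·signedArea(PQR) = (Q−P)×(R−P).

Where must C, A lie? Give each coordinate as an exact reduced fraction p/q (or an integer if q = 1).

1. C_x = -13  [C is the reflection of B across D]
2. C_y = 22  [C is the reflection of B across D]
   → C = (-13, 22)
3. A_x = -15  [CF ∥ AD ∩ FD ∥ CA]
4. A_y = 38  [CF ∥ AD ∩ FD ∥ CA]
   → A = (-15, 38)

A = (-15, 38)
C = (-13, 22)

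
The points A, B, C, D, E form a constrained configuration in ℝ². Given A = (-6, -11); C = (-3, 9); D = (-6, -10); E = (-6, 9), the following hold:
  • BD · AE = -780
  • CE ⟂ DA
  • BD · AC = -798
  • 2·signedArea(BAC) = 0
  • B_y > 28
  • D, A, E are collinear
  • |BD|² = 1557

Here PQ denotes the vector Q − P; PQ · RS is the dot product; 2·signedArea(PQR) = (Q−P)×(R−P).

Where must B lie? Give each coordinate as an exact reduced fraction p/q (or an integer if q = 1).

1. B_x = 0  [2·signedArea(BAC) = 0 ∩ BD · AC = -798]
2. B_y = 29  [2·signedArea(BAC) = 0 ∩ BD · AC = -798]
   → B = (0, 29)

B = (0, 29)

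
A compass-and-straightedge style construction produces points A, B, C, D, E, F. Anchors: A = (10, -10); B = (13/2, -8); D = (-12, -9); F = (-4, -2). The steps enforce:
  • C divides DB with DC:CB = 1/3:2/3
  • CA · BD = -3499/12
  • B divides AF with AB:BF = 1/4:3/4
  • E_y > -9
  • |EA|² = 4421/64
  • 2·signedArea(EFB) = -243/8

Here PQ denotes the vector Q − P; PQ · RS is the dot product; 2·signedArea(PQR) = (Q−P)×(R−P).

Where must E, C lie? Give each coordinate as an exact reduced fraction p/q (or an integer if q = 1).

C = (-35/6, -26/3)
E = (15/8, -33/4)

1. E_x = 15/8  [line 6·x + 21/2·y + 603/8 = 0 ∩ |EA|² = 4421/64]
2. E_y = -33/4  [line 6·x + 21/2·y + 603/8 = 0 ∩ |EA|² = 4421/64]
   → E = (15/8, -33/4)
3. C_x = -35/6  [C divides DB with DC:CB = 1/3:2/3]
4. C_y = -26/3  [C divides DB with DC:CB = 1/3:2/3]
   → C = (-35/6, -26/3)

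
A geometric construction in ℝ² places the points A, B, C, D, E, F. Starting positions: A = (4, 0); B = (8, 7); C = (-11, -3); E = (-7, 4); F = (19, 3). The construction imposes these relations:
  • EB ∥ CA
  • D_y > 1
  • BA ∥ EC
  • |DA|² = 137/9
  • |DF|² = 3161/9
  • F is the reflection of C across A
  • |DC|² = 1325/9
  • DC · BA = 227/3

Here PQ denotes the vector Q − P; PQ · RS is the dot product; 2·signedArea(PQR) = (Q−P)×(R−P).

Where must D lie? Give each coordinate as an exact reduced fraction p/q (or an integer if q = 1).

D = (1/3, 4/3)

1. D_x = 1/3  [line 4·x + 7·y + -32/3 = 0 ∩ |DF|² = 3161/9]
2. D_y = 4/3  [line 4·x + 7·y + -32/3 = 0 ∩ |DF|² = 3161/9]
   → D = (1/3, 4/3)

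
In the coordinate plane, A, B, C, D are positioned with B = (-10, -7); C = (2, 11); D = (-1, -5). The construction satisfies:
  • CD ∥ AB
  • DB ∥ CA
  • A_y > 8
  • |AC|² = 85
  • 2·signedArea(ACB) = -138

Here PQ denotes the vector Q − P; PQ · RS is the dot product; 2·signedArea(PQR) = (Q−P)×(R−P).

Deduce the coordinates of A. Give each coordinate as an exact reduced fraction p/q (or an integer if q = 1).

A = (-7, 9)

1. A_x = -7  [CD ∥ AB ∩ DB ∥ CA]
2. A_y = 9  [CD ∥ AB ∩ DB ∥ CA]
   → A = (-7, 9)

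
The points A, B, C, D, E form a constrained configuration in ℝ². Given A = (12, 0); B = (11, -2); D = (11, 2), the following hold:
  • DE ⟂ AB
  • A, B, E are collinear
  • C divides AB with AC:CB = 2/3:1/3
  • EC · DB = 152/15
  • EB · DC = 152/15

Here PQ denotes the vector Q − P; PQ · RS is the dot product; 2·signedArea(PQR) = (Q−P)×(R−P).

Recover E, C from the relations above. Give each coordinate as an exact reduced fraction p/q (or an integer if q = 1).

1. E_x = 63/5  [A, B, E are collinear ∩ DE ⟂ AB]
2. E_y = 6/5  [A, B, E are collinear ∩ DE ⟂ AB]
   → E = (63/5, 6/5)
3. C_x = 34/3  [C divides AB with AC:CB = 2/3:1/3]
4. C_y = -4/3  [C divides AB with AC:CB = 2/3:1/3]
   → C = (34/3, -4/3)

C = (34/3, -4/3)
E = (63/5, 6/5)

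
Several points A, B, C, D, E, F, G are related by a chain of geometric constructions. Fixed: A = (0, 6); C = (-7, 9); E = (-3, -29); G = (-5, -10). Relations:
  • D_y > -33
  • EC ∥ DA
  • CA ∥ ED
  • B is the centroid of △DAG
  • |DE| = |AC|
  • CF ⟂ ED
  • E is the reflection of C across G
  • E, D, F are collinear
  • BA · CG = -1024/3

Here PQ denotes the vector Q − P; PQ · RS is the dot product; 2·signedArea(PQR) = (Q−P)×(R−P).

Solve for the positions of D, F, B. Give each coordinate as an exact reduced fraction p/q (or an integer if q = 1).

B = (-1/3, -12)
D = (4, -32)
F = (-584/29, -628/29)

1. D_x = 4  [EC ∥ DA ∩ CA ∥ ED]
2. D_y = -32  [EC ∥ DA ∩ CA ∥ ED]
   → D = (4, -32)
3. F_x = -584/29  [E, D, F are collinear ∩ CF ⟂ ED]
4. F_y = -628/29  [E, D, F are collinear ∩ CF ⟂ ED]
   → F = (-584/29, -628/29)
5. B_x = -1/3  [B is the centroid of △DAG]
6. B_y = -12  [B is the centroid of △DAG]
   → B = (-1/3, -12)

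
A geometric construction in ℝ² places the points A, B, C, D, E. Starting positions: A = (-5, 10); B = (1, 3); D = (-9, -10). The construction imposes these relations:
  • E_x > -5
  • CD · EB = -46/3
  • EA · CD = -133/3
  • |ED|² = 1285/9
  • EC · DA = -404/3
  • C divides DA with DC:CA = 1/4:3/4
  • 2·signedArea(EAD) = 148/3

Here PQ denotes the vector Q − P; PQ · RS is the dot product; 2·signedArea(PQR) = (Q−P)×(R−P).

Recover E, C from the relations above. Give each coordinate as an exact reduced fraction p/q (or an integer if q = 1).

C = (-8, -5)
E = (-13/3, 1)

1. E_x = -13/3  [line 20·x + -4·y + 272/3 = 0 ∩ |ED|² = 1285/9]
2. E_y = 1  [line 20·x + -4·y + 272/3 = 0 ∩ |ED|² = 1285/9]
   → E = (-13/3, 1)
3. C_x = -8  [EA · CD = -133/3 ∩ C divides DA with DC:CA = 1/4:3/4]
4. C_y = -5  [EA · CD = -133/3 ∩ C divides DA with DC:CA = 1/4:3/4]
   → C = (-8, -5)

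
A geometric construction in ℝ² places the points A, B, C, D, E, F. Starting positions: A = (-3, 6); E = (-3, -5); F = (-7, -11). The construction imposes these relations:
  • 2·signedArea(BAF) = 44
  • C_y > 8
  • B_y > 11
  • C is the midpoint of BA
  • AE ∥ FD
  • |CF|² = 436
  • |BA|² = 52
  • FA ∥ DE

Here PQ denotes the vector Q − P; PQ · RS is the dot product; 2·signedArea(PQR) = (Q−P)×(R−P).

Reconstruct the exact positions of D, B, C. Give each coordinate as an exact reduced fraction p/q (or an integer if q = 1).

B = (1, 12)
C = (-1, 9)
D = (-7, -22)

1. D_x = -7  [FA ∥ DE ∩ AE ∥ FD]
2. D_y = -22  [FA ∥ DE ∩ AE ∥ FD]
   → D = (-7, -22)
3. B_x = 1  [line 17·x + -4·y + 31 = 0 ∩ |BA|² = 52]
4. B_y = 12  [line 17·x + -4·y + 31 = 0 ∩ |BA|² = 52]
   → B = (1, 12)
5. C_x = -1  [C is the midpoint of BA]
6. C_y = 9  [C is the midpoint of BA]
   → C = (-1, 9)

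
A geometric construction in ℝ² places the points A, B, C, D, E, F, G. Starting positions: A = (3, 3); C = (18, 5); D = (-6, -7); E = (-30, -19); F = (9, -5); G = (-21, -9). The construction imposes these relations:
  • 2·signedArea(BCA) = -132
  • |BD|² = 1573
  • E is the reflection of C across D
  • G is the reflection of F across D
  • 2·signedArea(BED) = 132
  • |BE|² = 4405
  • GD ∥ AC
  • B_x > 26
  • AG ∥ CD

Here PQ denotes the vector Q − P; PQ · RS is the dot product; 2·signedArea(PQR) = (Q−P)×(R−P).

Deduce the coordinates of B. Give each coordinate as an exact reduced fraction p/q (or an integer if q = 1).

B = (27, 15)

1. B_x = 27  [2·signedArea(BCA) = -132 ∩ 2·signedArea(BED) = 132]
2. B_y = 15  [2·signedArea(BCA) = -132 ∩ 2·signedArea(BED) = 132]
   → B = (27, 15)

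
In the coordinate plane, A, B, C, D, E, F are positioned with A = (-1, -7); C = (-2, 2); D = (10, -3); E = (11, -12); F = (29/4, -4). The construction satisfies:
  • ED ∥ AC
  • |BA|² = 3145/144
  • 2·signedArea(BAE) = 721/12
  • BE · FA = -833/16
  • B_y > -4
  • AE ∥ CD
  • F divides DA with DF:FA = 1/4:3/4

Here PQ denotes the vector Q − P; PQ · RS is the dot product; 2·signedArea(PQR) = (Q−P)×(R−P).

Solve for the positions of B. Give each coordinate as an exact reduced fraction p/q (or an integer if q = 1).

1. B_x = 17/12  [BE · FA = -833/16 ∩ 2·signedArea(BAE) = 721/12]
2. B_y = -3  [BE · FA = -833/16 ∩ 2·signedArea(BAE) = 721/12]
   → B = (17/12, -3)

B = (17/12, -3)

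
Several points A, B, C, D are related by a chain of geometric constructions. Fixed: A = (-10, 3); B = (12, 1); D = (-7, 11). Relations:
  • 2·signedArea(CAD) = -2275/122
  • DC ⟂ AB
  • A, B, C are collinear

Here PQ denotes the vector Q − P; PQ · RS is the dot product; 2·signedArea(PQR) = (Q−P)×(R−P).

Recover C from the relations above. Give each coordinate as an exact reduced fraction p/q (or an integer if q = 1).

1. C_x = -945/122  [A, B, C are collinear ∩ DC ⟂ AB]
2. C_y = 341/122  [A, B, C are collinear ∩ DC ⟂ AB]
   → C = (-945/122, 341/122)

C = (-945/122, 341/122)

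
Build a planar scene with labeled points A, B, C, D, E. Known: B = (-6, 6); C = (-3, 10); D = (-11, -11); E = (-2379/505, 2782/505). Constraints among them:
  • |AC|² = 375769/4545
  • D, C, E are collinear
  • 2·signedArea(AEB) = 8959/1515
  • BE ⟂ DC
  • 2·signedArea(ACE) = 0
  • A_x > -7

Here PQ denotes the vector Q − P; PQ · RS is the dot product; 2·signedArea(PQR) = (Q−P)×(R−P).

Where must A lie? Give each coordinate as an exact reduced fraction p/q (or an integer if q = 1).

1. A_x = -9449/1515  [2·signedArea(ACE) = 0 ∩ 2·signedArea(AEB) = 8959/1515]
2. A_y = 759/505  [2·signedArea(ACE) = 0 ∩ 2·signedArea(AEB) = 8959/1515]
   → A = (-9449/1515, 759/505)

A = (-9449/1515, 759/505)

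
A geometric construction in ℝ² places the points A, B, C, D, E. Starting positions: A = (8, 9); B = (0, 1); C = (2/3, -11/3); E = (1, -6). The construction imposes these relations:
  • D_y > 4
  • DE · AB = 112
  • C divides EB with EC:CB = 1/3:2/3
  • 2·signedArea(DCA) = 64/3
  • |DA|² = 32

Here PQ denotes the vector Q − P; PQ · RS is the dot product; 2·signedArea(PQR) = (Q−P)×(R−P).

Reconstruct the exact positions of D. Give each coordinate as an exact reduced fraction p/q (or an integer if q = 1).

D = (4, 5)

1. D_x = 4  [DE · AB = 112 ∩ 2·signedArea(DCA) = 64/3]
2. D_y = 5  [DE · AB = 112 ∩ 2·signedArea(DCA) = 64/3]
   → D = (4, 5)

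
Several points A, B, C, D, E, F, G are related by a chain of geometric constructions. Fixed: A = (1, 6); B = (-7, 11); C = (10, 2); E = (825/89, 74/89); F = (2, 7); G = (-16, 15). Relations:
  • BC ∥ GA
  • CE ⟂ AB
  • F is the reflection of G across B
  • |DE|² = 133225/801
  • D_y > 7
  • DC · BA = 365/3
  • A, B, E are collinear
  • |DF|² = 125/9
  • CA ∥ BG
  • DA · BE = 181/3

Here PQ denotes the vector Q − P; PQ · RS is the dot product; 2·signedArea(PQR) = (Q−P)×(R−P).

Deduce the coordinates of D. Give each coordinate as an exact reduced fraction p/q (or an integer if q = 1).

1. D_x = -5/3  [line -1448/89·x + 905/89·y + -28055/267 = 0 ∩ |DE|² = 133225/801]
2. D_y = 23/3  [line -1448/89·x + 905/89·y + -28055/267 = 0 ∩ |DE|² = 133225/801]
   → D = (-5/3, 23/3)

D = (-5/3, 23/3)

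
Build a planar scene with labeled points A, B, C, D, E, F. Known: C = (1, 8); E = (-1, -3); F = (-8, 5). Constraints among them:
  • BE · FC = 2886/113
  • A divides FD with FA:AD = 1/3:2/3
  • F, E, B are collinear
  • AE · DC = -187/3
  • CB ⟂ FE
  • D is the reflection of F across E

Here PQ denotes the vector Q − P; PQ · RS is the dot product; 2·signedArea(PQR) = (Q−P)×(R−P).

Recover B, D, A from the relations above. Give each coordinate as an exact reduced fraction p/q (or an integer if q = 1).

A = (-10/3, -1/3)
B = (-631/113, 253/113)
D = (6, -11)

1. B_x = -631/113  [F, E, B are collinear ∩ CB ⟂ FE]
2. B_y = 253/113  [F, E, B are collinear ∩ CB ⟂ FE]
   → B = (-631/113, 253/113)
3. D_x = 6  [D is the reflection of F across E]
4. D_y = -11  [D is the reflection of F across E]
   → D = (6, -11)
5. A_x = -10/3  [A divides FD with FA:AD = 1/3:2/3]
6. A_y = -1/3  [A divides FD with FA:AD = 1/3:2/3]
   → A = (-10/3, -1/3)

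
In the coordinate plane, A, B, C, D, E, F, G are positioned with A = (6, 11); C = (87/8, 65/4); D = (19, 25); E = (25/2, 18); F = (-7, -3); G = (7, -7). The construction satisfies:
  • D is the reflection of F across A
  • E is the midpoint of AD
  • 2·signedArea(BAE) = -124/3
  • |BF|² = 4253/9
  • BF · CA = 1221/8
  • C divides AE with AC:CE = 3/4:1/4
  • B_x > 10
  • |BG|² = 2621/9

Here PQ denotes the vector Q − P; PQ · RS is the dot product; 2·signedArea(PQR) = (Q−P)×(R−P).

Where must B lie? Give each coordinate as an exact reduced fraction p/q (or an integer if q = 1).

B = (32/3, 29/3)

1. B_x = 32/3  [2·signedArea(BAE) = -124/3 ∩ BF · CA = 1221/8]
2. B_y = 29/3  [2·signedArea(BAE) = -124/3 ∩ BF · CA = 1221/8]
   → B = (32/3, 29/3)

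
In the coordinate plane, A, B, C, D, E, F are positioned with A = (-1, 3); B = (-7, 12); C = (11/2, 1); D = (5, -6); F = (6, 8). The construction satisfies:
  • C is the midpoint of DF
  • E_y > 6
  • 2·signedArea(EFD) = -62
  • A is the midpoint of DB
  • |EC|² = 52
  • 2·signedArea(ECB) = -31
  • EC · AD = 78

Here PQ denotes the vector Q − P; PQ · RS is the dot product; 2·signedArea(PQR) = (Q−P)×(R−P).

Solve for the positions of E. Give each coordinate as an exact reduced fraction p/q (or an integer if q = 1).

E = (3/2, 7)

1. E_x = 3/2  [2·signedArea(EFD) = -62 ∩ 2·signedArea(ECB) = -31]
2. E_y = 7  [2·signedArea(EFD) = -62 ∩ 2·signedArea(ECB) = -31]
   → E = (3/2, 7)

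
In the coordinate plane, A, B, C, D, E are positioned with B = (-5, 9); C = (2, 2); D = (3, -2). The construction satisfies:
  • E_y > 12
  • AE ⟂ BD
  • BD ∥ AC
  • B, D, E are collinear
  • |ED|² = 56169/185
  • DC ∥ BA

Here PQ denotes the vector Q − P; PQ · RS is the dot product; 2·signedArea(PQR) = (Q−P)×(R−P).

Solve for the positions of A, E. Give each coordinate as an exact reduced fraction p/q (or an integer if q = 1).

A = (-6, 13)
E = (-1341/185, 2237/185)

1. A_x = -6  [BD ∥ AC ∩ DC ∥ BA]
2. A_y = 13  [BD ∥ AC ∩ DC ∥ BA]
   → A = (-6, 13)
3. E_x = -1341/185  [B, D, E are collinear ∩ AE ⟂ BD]
4. E_y = 2237/185  [B, D, E are collinear ∩ AE ⟂ BD]
   → E = (-1341/185, 2237/185)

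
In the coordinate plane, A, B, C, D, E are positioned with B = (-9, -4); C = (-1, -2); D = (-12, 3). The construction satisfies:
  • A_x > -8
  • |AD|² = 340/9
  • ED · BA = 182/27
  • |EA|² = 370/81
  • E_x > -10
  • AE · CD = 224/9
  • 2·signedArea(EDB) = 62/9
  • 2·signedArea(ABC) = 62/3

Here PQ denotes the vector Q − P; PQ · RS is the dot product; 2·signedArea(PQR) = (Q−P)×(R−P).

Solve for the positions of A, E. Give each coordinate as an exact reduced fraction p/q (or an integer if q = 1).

A = (-22/3, -1)
E = (-85/9, -2/3)

1. A_x = -22/3  [line -2·x + 8·y + -20/3 = 0 ∩ |AD|² = 340/9]
2. A_y = -1  [line -2·x + 8·y + -20/3 = 0 ∩ |AD|² = 340/9]
   → A = (-22/3, -1)
3. E_x = -85/9  [ED · BA = 182/27 ∩ AE · CD = 224/9]
4. E_y = -2/3  [ED · BA = 182/27 ∩ AE · CD = 224/9]
   → E = (-85/9, -2/3)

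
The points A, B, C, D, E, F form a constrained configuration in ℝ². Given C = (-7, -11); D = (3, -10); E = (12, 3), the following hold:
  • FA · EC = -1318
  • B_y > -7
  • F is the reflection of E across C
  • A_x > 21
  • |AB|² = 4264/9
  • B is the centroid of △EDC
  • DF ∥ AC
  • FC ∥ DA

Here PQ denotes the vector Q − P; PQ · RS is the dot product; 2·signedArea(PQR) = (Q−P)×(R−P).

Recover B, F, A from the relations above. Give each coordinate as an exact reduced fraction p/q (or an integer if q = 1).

A = (22, 4)
B = (8/3, -6)
F = (-26, -25)

1. B_x = 8/3  [B is the centroid of △EDC]
2. B_y = -6  [B is the centroid of △EDC]
   → B = (8/3, -6)
3. F_x = -26  [F is the reflection of E across C]
4. F_y = -25  [F is the reflection of E across C]
   → F = (-26, -25)
5. A_x = 22  [DF ∥ AC ∩ FC ∥ DA]
6. A_y = 4  [DF ∥ AC ∩ FC ∥ DA]
   → A = (22, 4)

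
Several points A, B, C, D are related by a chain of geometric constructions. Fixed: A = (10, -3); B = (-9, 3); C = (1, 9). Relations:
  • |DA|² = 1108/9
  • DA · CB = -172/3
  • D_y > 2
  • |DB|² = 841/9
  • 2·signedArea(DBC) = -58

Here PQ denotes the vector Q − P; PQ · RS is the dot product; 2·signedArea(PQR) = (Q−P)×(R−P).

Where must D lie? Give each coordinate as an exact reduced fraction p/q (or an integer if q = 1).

1. D_x = 2/3  [DA · CB = -172/3 ∩ 2·signedArea(DBC) = -58]
2. D_y = 3  [DA · CB = -172/3 ∩ 2·signedArea(DBC) = -58]
   → D = (2/3, 3)

D = (2/3, 3)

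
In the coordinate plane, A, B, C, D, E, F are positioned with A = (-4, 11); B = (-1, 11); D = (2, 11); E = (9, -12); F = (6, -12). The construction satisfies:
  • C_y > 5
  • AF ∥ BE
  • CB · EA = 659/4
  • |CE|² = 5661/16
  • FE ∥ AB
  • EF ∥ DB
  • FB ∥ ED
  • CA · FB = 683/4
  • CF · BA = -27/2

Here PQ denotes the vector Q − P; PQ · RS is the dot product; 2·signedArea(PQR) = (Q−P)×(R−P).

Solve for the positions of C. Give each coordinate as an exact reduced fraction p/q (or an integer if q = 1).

1. C_x = 3/2  [CF · BA = -27/2 ∩ CB · EA = 659/4]
2. C_y = 21/4  [CF · BA = -27/2 ∩ CB · EA = 659/4]
   → C = (3/2, 21/4)

C = (3/2, 21/4)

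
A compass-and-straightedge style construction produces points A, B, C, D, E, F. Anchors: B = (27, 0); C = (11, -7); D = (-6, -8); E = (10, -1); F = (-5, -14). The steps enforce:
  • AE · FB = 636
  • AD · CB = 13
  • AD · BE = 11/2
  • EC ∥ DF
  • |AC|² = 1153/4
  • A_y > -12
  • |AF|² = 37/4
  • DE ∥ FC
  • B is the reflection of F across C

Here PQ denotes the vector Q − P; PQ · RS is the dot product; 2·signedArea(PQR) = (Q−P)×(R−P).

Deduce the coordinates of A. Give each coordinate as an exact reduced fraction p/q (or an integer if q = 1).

A = (-11/2, -11)

1. A_x = -11/2  [AD · CB = 13 ∩ AD · BE = 11/2]
2. A_y = -11  [AD · CB = 13 ∩ AD · BE = 11/2]
   → A = (-11/2, -11)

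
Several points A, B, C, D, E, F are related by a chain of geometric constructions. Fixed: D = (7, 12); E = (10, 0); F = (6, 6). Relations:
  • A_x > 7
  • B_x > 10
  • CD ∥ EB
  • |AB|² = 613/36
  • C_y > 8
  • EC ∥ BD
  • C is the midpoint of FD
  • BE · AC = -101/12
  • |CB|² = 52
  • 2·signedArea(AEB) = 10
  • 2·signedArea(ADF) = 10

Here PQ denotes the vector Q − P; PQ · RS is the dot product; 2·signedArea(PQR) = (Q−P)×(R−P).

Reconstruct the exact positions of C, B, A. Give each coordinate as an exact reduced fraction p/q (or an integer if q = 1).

1. C_x = 13/2  [C is the midpoint of FD]
2. C_y = 9  [C is the midpoint of FD]
   → C = (13/2, 9)
3. B_x = 21/2  [EC ∥ BD ∩ CD ∥ EB]
4. B_y = 3  [EC ∥ BD ∩ CD ∥ EB]
   → B = (21/2, 3)
5. A_x = 23/3  [2·signedArea(AEB) = 10 ∩ BE · AC = -101/12]
6. A_y = 6  [2·signedArea(AEB) = 10 ∩ BE · AC = -101/12]
   → A = (23/3, 6)

A = (23/3, 6)
B = (21/2, 3)
C = (13/2, 9)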